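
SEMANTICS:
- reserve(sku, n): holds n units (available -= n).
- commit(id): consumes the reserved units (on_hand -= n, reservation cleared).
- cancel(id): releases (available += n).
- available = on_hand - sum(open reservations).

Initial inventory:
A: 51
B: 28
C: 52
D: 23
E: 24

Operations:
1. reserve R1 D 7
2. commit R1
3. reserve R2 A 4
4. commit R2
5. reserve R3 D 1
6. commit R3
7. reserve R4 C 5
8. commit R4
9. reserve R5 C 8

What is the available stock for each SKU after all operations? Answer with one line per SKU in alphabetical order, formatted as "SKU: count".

Step 1: reserve R1 D 7 -> on_hand[A=51 B=28 C=52 D=23 E=24] avail[A=51 B=28 C=52 D=16 E=24] open={R1}
Step 2: commit R1 -> on_hand[A=51 B=28 C=52 D=16 E=24] avail[A=51 B=28 C=52 D=16 E=24] open={}
Step 3: reserve R2 A 4 -> on_hand[A=51 B=28 C=52 D=16 E=24] avail[A=47 B=28 C=52 D=16 E=24] open={R2}
Step 4: commit R2 -> on_hand[A=47 B=28 C=52 D=16 E=24] avail[A=47 B=28 C=52 D=16 E=24] open={}
Step 5: reserve R3 D 1 -> on_hand[A=47 B=28 C=52 D=16 E=24] avail[A=47 B=28 C=52 D=15 E=24] open={R3}
Step 6: commit R3 -> on_hand[A=47 B=28 C=52 D=15 E=24] avail[A=47 B=28 C=52 D=15 E=24] open={}
Step 7: reserve R4 C 5 -> on_hand[A=47 B=28 C=52 D=15 E=24] avail[A=47 B=28 C=47 D=15 E=24] open={R4}
Step 8: commit R4 -> on_hand[A=47 B=28 C=47 D=15 E=24] avail[A=47 B=28 C=47 D=15 E=24] open={}
Step 9: reserve R5 C 8 -> on_hand[A=47 B=28 C=47 D=15 E=24] avail[A=47 B=28 C=39 D=15 E=24] open={R5}

Answer: A: 47
B: 28
C: 39
D: 15
E: 24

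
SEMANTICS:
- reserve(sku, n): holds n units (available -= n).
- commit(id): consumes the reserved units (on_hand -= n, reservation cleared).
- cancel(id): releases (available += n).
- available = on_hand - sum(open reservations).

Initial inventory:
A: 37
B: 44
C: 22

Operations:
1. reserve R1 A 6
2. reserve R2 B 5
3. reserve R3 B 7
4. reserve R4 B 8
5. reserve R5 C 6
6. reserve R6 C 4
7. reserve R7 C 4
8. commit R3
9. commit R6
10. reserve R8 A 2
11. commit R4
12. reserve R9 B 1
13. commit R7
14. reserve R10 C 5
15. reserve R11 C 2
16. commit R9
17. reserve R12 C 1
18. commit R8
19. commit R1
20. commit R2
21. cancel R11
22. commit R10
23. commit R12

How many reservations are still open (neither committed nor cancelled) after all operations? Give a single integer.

Answer: 1

Derivation:
Step 1: reserve R1 A 6 -> on_hand[A=37 B=44 C=22] avail[A=31 B=44 C=22] open={R1}
Step 2: reserve R2 B 5 -> on_hand[A=37 B=44 C=22] avail[A=31 B=39 C=22] open={R1,R2}
Step 3: reserve R3 B 7 -> on_hand[A=37 B=44 C=22] avail[A=31 B=32 C=22] open={R1,R2,R3}
Step 4: reserve R4 B 8 -> on_hand[A=37 B=44 C=22] avail[A=31 B=24 C=22] open={R1,R2,R3,R4}
Step 5: reserve R5 C 6 -> on_hand[A=37 B=44 C=22] avail[A=31 B=24 C=16] open={R1,R2,R3,R4,R5}
Step 6: reserve R6 C 4 -> on_hand[A=37 B=44 C=22] avail[A=31 B=24 C=12] open={R1,R2,R3,R4,R5,R6}
Step 7: reserve R7 C 4 -> on_hand[A=37 B=44 C=22] avail[A=31 B=24 C=8] open={R1,R2,R3,R4,R5,R6,R7}
Step 8: commit R3 -> on_hand[A=37 B=37 C=22] avail[A=31 B=24 C=8] open={R1,R2,R4,R5,R6,R7}
Step 9: commit R6 -> on_hand[A=37 B=37 C=18] avail[A=31 B=24 C=8] open={R1,R2,R4,R5,R7}
Step 10: reserve R8 A 2 -> on_hand[A=37 B=37 C=18] avail[A=29 B=24 C=8] open={R1,R2,R4,R5,R7,R8}
Step 11: commit R4 -> on_hand[A=37 B=29 C=18] avail[A=29 B=24 C=8] open={R1,R2,R5,R7,R8}
Step 12: reserve R9 B 1 -> on_hand[A=37 B=29 C=18] avail[A=29 B=23 C=8] open={R1,R2,R5,R7,R8,R9}
Step 13: commit R7 -> on_hand[A=37 B=29 C=14] avail[A=29 B=23 C=8] open={R1,R2,R5,R8,R9}
Step 14: reserve R10 C 5 -> on_hand[A=37 B=29 C=14] avail[A=29 B=23 C=3] open={R1,R10,R2,R5,R8,R9}
Step 15: reserve R11 C 2 -> on_hand[A=37 B=29 C=14] avail[A=29 B=23 C=1] open={R1,R10,R11,R2,R5,R8,R9}
Step 16: commit R9 -> on_hand[A=37 B=28 C=14] avail[A=29 B=23 C=1] open={R1,R10,R11,R2,R5,R8}
Step 17: reserve R12 C 1 -> on_hand[A=37 B=28 C=14] avail[A=29 B=23 C=0] open={R1,R10,R11,R12,R2,R5,R8}
Step 18: commit R8 -> on_hand[A=35 B=28 C=14] avail[A=29 B=23 C=0] open={R1,R10,R11,R12,R2,R5}
Step 19: commit R1 -> on_hand[A=29 B=28 C=14] avail[A=29 B=23 C=0] open={R10,R11,R12,R2,R5}
Step 20: commit R2 -> on_hand[A=29 B=23 C=14] avail[A=29 B=23 C=0] open={R10,R11,R12,R5}
Step 21: cancel R11 -> on_hand[A=29 B=23 C=14] avail[A=29 B=23 C=2] open={R10,R12,R5}
Step 22: commit R10 -> on_hand[A=29 B=23 C=9] avail[A=29 B=23 C=2] open={R12,R5}
Step 23: commit R12 -> on_hand[A=29 B=23 C=8] avail[A=29 B=23 C=2] open={R5}
Open reservations: ['R5'] -> 1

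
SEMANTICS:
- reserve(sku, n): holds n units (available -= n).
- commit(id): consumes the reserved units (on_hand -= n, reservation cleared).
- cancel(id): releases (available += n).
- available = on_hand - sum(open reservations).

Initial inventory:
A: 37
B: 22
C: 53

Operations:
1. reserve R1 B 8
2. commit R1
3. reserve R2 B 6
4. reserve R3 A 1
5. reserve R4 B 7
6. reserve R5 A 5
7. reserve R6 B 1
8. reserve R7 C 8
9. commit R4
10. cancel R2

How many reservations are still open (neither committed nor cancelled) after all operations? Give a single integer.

Step 1: reserve R1 B 8 -> on_hand[A=37 B=22 C=53] avail[A=37 B=14 C=53] open={R1}
Step 2: commit R1 -> on_hand[A=37 B=14 C=53] avail[A=37 B=14 C=53] open={}
Step 3: reserve R2 B 6 -> on_hand[A=37 B=14 C=53] avail[A=37 B=8 C=53] open={R2}
Step 4: reserve R3 A 1 -> on_hand[A=37 B=14 C=53] avail[A=36 B=8 C=53] open={R2,R3}
Step 5: reserve R4 B 7 -> on_hand[A=37 B=14 C=53] avail[A=36 B=1 C=53] open={R2,R3,R4}
Step 6: reserve R5 A 5 -> on_hand[A=37 B=14 C=53] avail[A=31 B=1 C=53] open={R2,R3,R4,R5}
Step 7: reserve R6 B 1 -> on_hand[A=37 B=14 C=53] avail[A=31 B=0 C=53] open={R2,R3,R4,R5,R6}
Step 8: reserve R7 C 8 -> on_hand[A=37 B=14 C=53] avail[A=31 B=0 C=45] open={R2,R3,R4,R5,R6,R7}
Step 9: commit R4 -> on_hand[A=37 B=7 C=53] avail[A=31 B=0 C=45] open={R2,R3,R5,R6,R7}
Step 10: cancel R2 -> on_hand[A=37 B=7 C=53] avail[A=31 B=6 C=45] open={R3,R5,R6,R7}
Open reservations: ['R3', 'R5', 'R6', 'R7'] -> 4

Answer: 4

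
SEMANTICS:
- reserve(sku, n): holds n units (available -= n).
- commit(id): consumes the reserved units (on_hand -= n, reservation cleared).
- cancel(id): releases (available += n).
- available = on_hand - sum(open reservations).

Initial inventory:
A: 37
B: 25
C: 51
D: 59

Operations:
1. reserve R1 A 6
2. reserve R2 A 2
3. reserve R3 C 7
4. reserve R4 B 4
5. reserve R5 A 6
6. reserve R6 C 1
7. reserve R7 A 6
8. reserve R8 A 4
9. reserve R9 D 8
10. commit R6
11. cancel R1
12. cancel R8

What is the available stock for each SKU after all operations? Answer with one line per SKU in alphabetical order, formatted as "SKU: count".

Answer: A: 23
B: 21
C: 43
D: 51

Derivation:
Step 1: reserve R1 A 6 -> on_hand[A=37 B=25 C=51 D=59] avail[A=31 B=25 C=51 D=59] open={R1}
Step 2: reserve R2 A 2 -> on_hand[A=37 B=25 C=51 D=59] avail[A=29 B=25 C=51 D=59] open={R1,R2}
Step 3: reserve R3 C 7 -> on_hand[A=37 B=25 C=51 D=59] avail[A=29 B=25 C=44 D=59] open={R1,R2,R3}
Step 4: reserve R4 B 4 -> on_hand[A=37 B=25 C=51 D=59] avail[A=29 B=21 C=44 D=59] open={R1,R2,R3,R4}
Step 5: reserve R5 A 6 -> on_hand[A=37 B=25 C=51 D=59] avail[A=23 B=21 C=44 D=59] open={R1,R2,R3,R4,R5}
Step 6: reserve R6 C 1 -> on_hand[A=37 B=25 C=51 D=59] avail[A=23 B=21 C=43 D=59] open={R1,R2,R3,R4,R5,R6}
Step 7: reserve R7 A 6 -> on_hand[A=37 B=25 C=51 D=59] avail[A=17 B=21 C=43 D=59] open={R1,R2,R3,R4,R5,R6,R7}
Step 8: reserve R8 A 4 -> on_hand[A=37 B=25 C=51 D=59] avail[A=13 B=21 C=43 D=59] open={R1,R2,R3,R4,R5,R6,R7,R8}
Step 9: reserve R9 D 8 -> on_hand[A=37 B=25 C=51 D=59] avail[A=13 B=21 C=43 D=51] open={R1,R2,R3,R4,R5,R6,R7,R8,R9}
Step 10: commit R6 -> on_hand[A=37 B=25 C=50 D=59] avail[A=13 B=21 C=43 D=51] open={R1,R2,R3,R4,R5,R7,R8,R9}
Step 11: cancel R1 -> on_hand[A=37 B=25 C=50 D=59] avail[A=19 B=21 C=43 D=51] open={R2,R3,R4,R5,R7,R8,R9}
Step 12: cancel R8 -> on_hand[A=37 B=25 C=50 D=59] avail[A=23 B=21 C=43 D=51] open={R2,R3,R4,R5,R7,R9}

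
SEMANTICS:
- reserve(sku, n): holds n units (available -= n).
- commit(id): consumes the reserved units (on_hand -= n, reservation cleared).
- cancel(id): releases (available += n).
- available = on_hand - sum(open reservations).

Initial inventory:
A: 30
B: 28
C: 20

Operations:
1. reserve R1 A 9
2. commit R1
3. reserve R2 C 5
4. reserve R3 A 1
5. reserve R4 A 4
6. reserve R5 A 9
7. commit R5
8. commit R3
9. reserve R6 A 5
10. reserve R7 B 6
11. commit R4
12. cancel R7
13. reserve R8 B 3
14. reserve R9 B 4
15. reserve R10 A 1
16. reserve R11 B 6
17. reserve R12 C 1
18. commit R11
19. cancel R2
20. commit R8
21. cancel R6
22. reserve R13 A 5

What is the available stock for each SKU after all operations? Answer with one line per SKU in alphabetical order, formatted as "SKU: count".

Step 1: reserve R1 A 9 -> on_hand[A=30 B=28 C=20] avail[A=21 B=28 C=20] open={R1}
Step 2: commit R1 -> on_hand[A=21 B=28 C=20] avail[A=21 B=28 C=20] open={}
Step 3: reserve R2 C 5 -> on_hand[A=21 B=28 C=20] avail[A=21 B=28 C=15] open={R2}
Step 4: reserve R3 A 1 -> on_hand[A=21 B=28 C=20] avail[A=20 B=28 C=15] open={R2,R3}
Step 5: reserve R4 A 4 -> on_hand[A=21 B=28 C=20] avail[A=16 B=28 C=15] open={R2,R3,R4}
Step 6: reserve R5 A 9 -> on_hand[A=21 B=28 C=20] avail[A=7 B=28 C=15] open={R2,R3,R4,R5}
Step 7: commit R5 -> on_hand[A=12 B=28 C=20] avail[A=7 B=28 C=15] open={R2,R3,R4}
Step 8: commit R3 -> on_hand[A=11 B=28 C=20] avail[A=7 B=28 C=15] open={R2,R4}
Step 9: reserve R6 A 5 -> on_hand[A=11 B=28 C=20] avail[A=2 B=28 C=15] open={R2,R4,R6}
Step 10: reserve R7 B 6 -> on_hand[A=11 B=28 C=20] avail[A=2 B=22 C=15] open={R2,R4,R6,R7}
Step 11: commit R4 -> on_hand[A=7 B=28 C=20] avail[A=2 B=22 C=15] open={R2,R6,R7}
Step 12: cancel R7 -> on_hand[A=7 B=28 C=20] avail[A=2 B=28 C=15] open={R2,R6}
Step 13: reserve R8 B 3 -> on_hand[A=7 B=28 C=20] avail[A=2 B=25 C=15] open={R2,R6,R8}
Step 14: reserve R9 B 4 -> on_hand[A=7 B=28 C=20] avail[A=2 B=21 C=15] open={R2,R6,R8,R9}
Step 15: reserve R10 A 1 -> on_hand[A=7 B=28 C=20] avail[A=1 B=21 C=15] open={R10,R2,R6,R8,R9}
Step 16: reserve R11 B 6 -> on_hand[A=7 B=28 C=20] avail[A=1 B=15 C=15] open={R10,R11,R2,R6,R8,R9}
Step 17: reserve R12 C 1 -> on_hand[A=7 B=28 C=20] avail[A=1 B=15 C=14] open={R10,R11,R12,R2,R6,R8,R9}
Step 18: commit R11 -> on_hand[A=7 B=22 C=20] avail[A=1 B=15 C=14] open={R10,R12,R2,R6,R8,R9}
Step 19: cancel R2 -> on_hand[A=7 B=22 C=20] avail[A=1 B=15 C=19] open={R10,R12,R6,R8,R9}
Step 20: commit R8 -> on_hand[A=7 B=19 C=20] avail[A=1 B=15 C=19] open={R10,R12,R6,R9}
Step 21: cancel R6 -> on_hand[A=7 B=19 C=20] avail[A=6 B=15 C=19] open={R10,R12,R9}
Step 22: reserve R13 A 5 -> on_hand[A=7 B=19 C=20] avail[A=1 B=15 C=19] open={R10,R12,R13,R9}

Answer: A: 1
B: 15
C: 19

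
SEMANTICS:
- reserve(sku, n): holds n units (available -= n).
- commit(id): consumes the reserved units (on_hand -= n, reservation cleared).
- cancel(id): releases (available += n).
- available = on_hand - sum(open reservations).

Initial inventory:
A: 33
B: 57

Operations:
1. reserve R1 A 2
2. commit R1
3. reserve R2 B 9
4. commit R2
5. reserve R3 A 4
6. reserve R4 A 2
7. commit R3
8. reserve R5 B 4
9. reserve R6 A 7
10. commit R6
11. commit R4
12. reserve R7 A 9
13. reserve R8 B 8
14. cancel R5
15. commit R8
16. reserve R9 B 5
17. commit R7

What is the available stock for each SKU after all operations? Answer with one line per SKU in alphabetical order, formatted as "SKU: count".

Step 1: reserve R1 A 2 -> on_hand[A=33 B=57] avail[A=31 B=57] open={R1}
Step 2: commit R1 -> on_hand[A=31 B=57] avail[A=31 B=57] open={}
Step 3: reserve R2 B 9 -> on_hand[A=31 B=57] avail[A=31 B=48] open={R2}
Step 4: commit R2 -> on_hand[A=31 B=48] avail[A=31 B=48] open={}
Step 5: reserve R3 A 4 -> on_hand[A=31 B=48] avail[A=27 B=48] open={R3}
Step 6: reserve R4 A 2 -> on_hand[A=31 B=48] avail[A=25 B=48] open={R3,R4}
Step 7: commit R3 -> on_hand[A=27 B=48] avail[A=25 B=48] open={R4}
Step 8: reserve R5 B 4 -> on_hand[A=27 B=48] avail[A=25 B=44] open={R4,R5}
Step 9: reserve R6 A 7 -> on_hand[A=27 B=48] avail[A=18 B=44] open={R4,R5,R6}
Step 10: commit R6 -> on_hand[A=20 B=48] avail[A=18 B=44] open={R4,R5}
Step 11: commit R4 -> on_hand[A=18 B=48] avail[A=18 B=44] open={R5}
Step 12: reserve R7 A 9 -> on_hand[A=18 B=48] avail[A=9 B=44] open={R5,R7}
Step 13: reserve R8 B 8 -> on_hand[A=18 B=48] avail[A=9 B=36] open={R5,R7,R8}
Step 14: cancel R5 -> on_hand[A=18 B=48] avail[A=9 B=40] open={R7,R8}
Step 15: commit R8 -> on_hand[A=18 B=40] avail[A=9 B=40] open={R7}
Step 16: reserve R9 B 5 -> on_hand[A=18 B=40] avail[A=9 B=35] open={R7,R9}
Step 17: commit R7 -> on_hand[A=9 B=40] avail[A=9 B=35] open={R9}

Answer: A: 9
B: 35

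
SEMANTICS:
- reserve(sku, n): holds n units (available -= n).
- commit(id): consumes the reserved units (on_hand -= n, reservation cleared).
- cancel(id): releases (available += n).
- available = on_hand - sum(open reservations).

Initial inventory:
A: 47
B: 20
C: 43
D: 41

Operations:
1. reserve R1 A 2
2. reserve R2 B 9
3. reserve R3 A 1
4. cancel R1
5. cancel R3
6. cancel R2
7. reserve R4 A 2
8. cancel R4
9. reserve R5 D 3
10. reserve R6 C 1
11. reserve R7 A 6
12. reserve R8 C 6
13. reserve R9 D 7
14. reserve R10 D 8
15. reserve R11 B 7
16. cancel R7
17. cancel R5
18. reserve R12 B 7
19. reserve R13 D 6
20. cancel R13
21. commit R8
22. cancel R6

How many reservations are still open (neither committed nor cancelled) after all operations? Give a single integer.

Step 1: reserve R1 A 2 -> on_hand[A=47 B=20 C=43 D=41] avail[A=45 B=20 C=43 D=41] open={R1}
Step 2: reserve R2 B 9 -> on_hand[A=47 B=20 C=43 D=41] avail[A=45 B=11 C=43 D=41] open={R1,R2}
Step 3: reserve R3 A 1 -> on_hand[A=47 B=20 C=43 D=41] avail[A=44 B=11 C=43 D=41] open={R1,R2,R3}
Step 4: cancel R1 -> on_hand[A=47 B=20 C=43 D=41] avail[A=46 B=11 C=43 D=41] open={R2,R3}
Step 5: cancel R3 -> on_hand[A=47 B=20 C=43 D=41] avail[A=47 B=11 C=43 D=41] open={R2}
Step 6: cancel R2 -> on_hand[A=47 B=20 C=43 D=41] avail[A=47 B=20 C=43 D=41] open={}
Step 7: reserve R4 A 2 -> on_hand[A=47 B=20 C=43 D=41] avail[A=45 B=20 C=43 D=41] open={R4}
Step 8: cancel R4 -> on_hand[A=47 B=20 C=43 D=41] avail[A=47 B=20 C=43 D=41] open={}
Step 9: reserve R5 D 3 -> on_hand[A=47 B=20 C=43 D=41] avail[A=47 B=20 C=43 D=38] open={R5}
Step 10: reserve R6 C 1 -> on_hand[A=47 B=20 C=43 D=41] avail[A=47 B=20 C=42 D=38] open={R5,R6}
Step 11: reserve R7 A 6 -> on_hand[A=47 B=20 C=43 D=41] avail[A=41 B=20 C=42 D=38] open={R5,R6,R7}
Step 12: reserve R8 C 6 -> on_hand[A=47 B=20 C=43 D=41] avail[A=41 B=20 C=36 D=38] open={R5,R6,R7,R8}
Step 13: reserve R9 D 7 -> on_hand[A=47 B=20 C=43 D=41] avail[A=41 B=20 C=36 D=31] open={R5,R6,R7,R8,R9}
Step 14: reserve R10 D 8 -> on_hand[A=47 B=20 C=43 D=41] avail[A=41 B=20 C=36 D=23] open={R10,R5,R6,R7,R8,R9}
Step 15: reserve R11 B 7 -> on_hand[A=47 B=20 C=43 D=41] avail[A=41 B=13 C=36 D=23] open={R10,R11,R5,R6,R7,R8,R9}
Step 16: cancel R7 -> on_hand[A=47 B=20 C=43 D=41] avail[A=47 B=13 C=36 D=23] open={R10,R11,R5,R6,R8,R9}
Step 17: cancel R5 -> on_hand[A=47 B=20 C=43 D=41] avail[A=47 B=13 C=36 D=26] open={R10,R11,R6,R8,R9}
Step 18: reserve R12 B 7 -> on_hand[A=47 B=20 C=43 D=41] avail[A=47 B=6 C=36 D=26] open={R10,R11,R12,R6,R8,R9}
Step 19: reserve R13 D 6 -> on_hand[A=47 B=20 C=43 D=41] avail[A=47 B=6 C=36 D=20] open={R10,R11,R12,R13,R6,R8,R9}
Step 20: cancel R13 -> on_hand[A=47 B=20 C=43 D=41] avail[A=47 B=6 C=36 D=26] open={R10,R11,R12,R6,R8,R9}
Step 21: commit R8 -> on_hand[A=47 B=20 C=37 D=41] avail[A=47 B=6 C=36 D=26] open={R10,R11,R12,R6,R9}
Step 22: cancel R6 -> on_hand[A=47 B=20 C=37 D=41] avail[A=47 B=6 C=37 D=26] open={R10,R11,R12,R9}
Open reservations: ['R10', 'R11', 'R12', 'R9'] -> 4

Answer: 4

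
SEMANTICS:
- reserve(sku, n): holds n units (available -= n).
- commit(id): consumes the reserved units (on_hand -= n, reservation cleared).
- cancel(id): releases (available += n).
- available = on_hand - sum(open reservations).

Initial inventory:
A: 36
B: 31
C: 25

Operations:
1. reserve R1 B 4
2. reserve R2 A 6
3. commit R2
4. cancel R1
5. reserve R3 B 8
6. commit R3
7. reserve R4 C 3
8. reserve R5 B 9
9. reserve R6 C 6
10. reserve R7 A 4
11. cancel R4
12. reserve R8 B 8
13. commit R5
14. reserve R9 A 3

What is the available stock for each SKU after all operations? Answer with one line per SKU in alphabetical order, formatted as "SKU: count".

Answer: A: 23
B: 6
C: 19

Derivation:
Step 1: reserve R1 B 4 -> on_hand[A=36 B=31 C=25] avail[A=36 B=27 C=25] open={R1}
Step 2: reserve R2 A 6 -> on_hand[A=36 B=31 C=25] avail[A=30 B=27 C=25] open={R1,R2}
Step 3: commit R2 -> on_hand[A=30 B=31 C=25] avail[A=30 B=27 C=25] open={R1}
Step 4: cancel R1 -> on_hand[A=30 B=31 C=25] avail[A=30 B=31 C=25] open={}
Step 5: reserve R3 B 8 -> on_hand[A=30 B=31 C=25] avail[A=30 B=23 C=25] open={R3}
Step 6: commit R3 -> on_hand[A=30 B=23 C=25] avail[A=30 B=23 C=25] open={}
Step 7: reserve R4 C 3 -> on_hand[A=30 B=23 C=25] avail[A=30 B=23 C=22] open={R4}
Step 8: reserve R5 B 9 -> on_hand[A=30 B=23 C=25] avail[A=30 B=14 C=22] open={R4,R5}
Step 9: reserve R6 C 6 -> on_hand[A=30 B=23 C=25] avail[A=30 B=14 C=16] open={R4,R5,R6}
Step 10: reserve R7 A 4 -> on_hand[A=30 B=23 C=25] avail[A=26 B=14 C=16] open={R4,R5,R6,R7}
Step 11: cancel R4 -> on_hand[A=30 B=23 C=25] avail[A=26 B=14 C=19] open={R5,R6,R7}
Step 12: reserve R8 B 8 -> on_hand[A=30 B=23 C=25] avail[A=26 B=6 C=19] open={R5,R6,R7,R8}
Step 13: commit R5 -> on_hand[A=30 B=14 C=25] avail[A=26 B=6 C=19] open={R6,R7,R8}
Step 14: reserve R9 A 3 -> on_hand[A=30 B=14 C=25] avail[A=23 B=6 C=19] open={R6,R7,R8,R9}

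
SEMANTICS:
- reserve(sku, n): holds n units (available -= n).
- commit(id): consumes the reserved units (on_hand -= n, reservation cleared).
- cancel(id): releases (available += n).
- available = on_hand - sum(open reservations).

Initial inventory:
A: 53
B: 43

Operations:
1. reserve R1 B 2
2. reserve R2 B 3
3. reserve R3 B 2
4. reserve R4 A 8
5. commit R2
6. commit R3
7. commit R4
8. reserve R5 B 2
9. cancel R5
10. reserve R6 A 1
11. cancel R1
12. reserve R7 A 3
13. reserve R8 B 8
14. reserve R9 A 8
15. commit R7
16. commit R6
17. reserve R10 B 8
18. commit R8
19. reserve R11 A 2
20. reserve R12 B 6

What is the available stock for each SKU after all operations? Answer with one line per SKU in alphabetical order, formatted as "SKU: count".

Answer: A: 31
B: 16

Derivation:
Step 1: reserve R1 B 2 -> on_hand[A=53 B=43] avail[A=53 B=41] open={R1}
Step 2: reserve R2 B 3 -> on_hand[A=53 B=43] avail[A=53 B=38] open={R1,R2}
Step 3: reserve R3 B 2 -> on_hand[A=53 B=43] avail[A=53 B=36] open={R1,R2,R3}
Step 4: reserve R4 A 8 -> on_hand[A=53 B=43] avail[A=45 B=36] open={R1,R2,R3,R4}
Step 5: commit R2 -> on_hand[A=53 B=40] avail[A=45 B=36] open={R1,R3,R4}
Step 6: commit R3 -> on_hand[A=53 B=38] avail[A=45 B=36] open={R1,R4}
Step 7: commit R4 -> on_hand[A=45 B=38] avail[A=45 B=36] open={R1}
Step 8: reserve R5 B 2 -> on_hand[A=45 B=38] avail[A=45 B=34] open={R1,R5}
Step 9: cancel R5 -> on_hand[A=45 B=38] avail[A=45 B=36] open={R1}
Step 10: reserve R6 A 1 -> on_hand[A=45 B=38] avail[A=44 B=36] open={R1,R6}
Step 11: cancel R1 -> on_hand[A=45 B=38] avail[A=44 B=38] open={R6}
Step 12: reserve R7 A 3 -> on_hand[A=45 B=38] avail[A=41 B=38] open={R6,R7}
Step 13: reserve R8 B 8 -> on_hand[A=45 B=38] avail[A=41 B=30] open={R6,R7,R8}
Step 14: reserve R9 A 8 -> on_hand[A=45 B=38] avail[A=33 B=30] open={R6,R7,R8,R9}
Step 15: commit R7 -> on_hand[A=42 B=38] avail[A=33 B=30] open={R6,R8,R9}
Step 16: commit R6 -> on_hand[A=41 B=38] avail[A=33 B=30] open={R8,R9}
Step 17: reserve R10 B 8 -> on_hand[A=41 B=38] avail[A=33 B=22] open={R10,R8,R9}
Step 18: commit R8 -> on_hand[A=41 B=30] avail[A=33 B=22] open={R10,R9}
Step 19: reserve R11 A 2 -> on_hand[A=41 B=30] avail[A=31 B=22] open={R10,R11,R9}
Step 20: reserve R12 B 6 -> on_hand[A=41 B=30] avail[A=31 B=16] open={R10,R11,R12,R9}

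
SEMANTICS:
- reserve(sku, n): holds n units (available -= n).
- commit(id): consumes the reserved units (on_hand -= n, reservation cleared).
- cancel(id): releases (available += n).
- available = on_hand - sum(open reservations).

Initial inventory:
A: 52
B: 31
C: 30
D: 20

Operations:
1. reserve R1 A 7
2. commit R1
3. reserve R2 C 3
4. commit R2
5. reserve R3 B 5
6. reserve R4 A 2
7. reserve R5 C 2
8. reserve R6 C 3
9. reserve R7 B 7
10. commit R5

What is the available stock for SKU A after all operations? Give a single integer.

Step 1: reserve R1 A 7 -> on_hand[A=52 B=31 C=30 D=20] avail[A=45 B=31 C=30 D=20] open={R1}
Step 2: commit R1 -> on_hand[A=45 B=31 C=30 D=20] avail[A=45 B=31 C=30 D=20] open={}
Step 3: reserve R2 C 3 -> on_hand[A=45 B=31 C=30 D=20] avail[A=45 B=31 C=27 D=20] open={R2}
Step 4: commit R2 -> on_hand[A=45 B=31 C=27 D=20] avail[A=45 B=31 C=27 D=20] open={}
Step 5: reserve R3 B 5 -> on_hand[A=45 B=31 C=27 D=20] avail[A=45 B=26 C=27 D=20] open={R3}
Step 6: reserve R4 A 2 -> on_hand[A=45 B=31 C=27 D=20] avail[A=43 B=26 C=27 D=20] open={R3,R4}
Step 7: reserve R5 C 2 -> on_hand[A=45 B=31 C=27 D=20] avail[A=43 B=26 C=25 D=20] open={R3,R4,R5}
Step 8: reserve R6 C 3 -> on_hand[A=45 B=31 C=27 D=20] avail[A=43 B=26 C=22 D=20] open={R3,R4,R5,R6}
Step 9: reserve R7 B 7 -> on_hand[A=45 B=31 C=27 D=20] avail[A=43 B=19 C=22 D=20] open={R3,R4,R5,R6,R7}
Step 10: commit R5 -> on_hand[A=45 B=31 C=25 D=20] avail[A=43 B=19 C=22 D=20] open={R3,R4,R6,R7}
Final available[A] = 43

Answer: 43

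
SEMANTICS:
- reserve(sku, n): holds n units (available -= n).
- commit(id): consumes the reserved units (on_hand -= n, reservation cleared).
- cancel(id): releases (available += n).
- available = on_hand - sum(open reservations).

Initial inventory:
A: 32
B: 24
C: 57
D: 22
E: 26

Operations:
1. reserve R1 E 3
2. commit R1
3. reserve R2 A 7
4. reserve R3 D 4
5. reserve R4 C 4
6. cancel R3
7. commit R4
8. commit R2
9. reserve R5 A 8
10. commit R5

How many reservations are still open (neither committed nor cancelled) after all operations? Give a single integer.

Step 1: reserve R1 E 3 -> on_hand[A=32 B=24 C=57 D=22 E=26] avail[A=32 B=24 C=57 D=22 E=23] open={R1}
Step 2: commit R1 -> on_hand[A=32 B=24 C=57 D=22 E=23] avail[A=32 B=24 C=57 D=22 E=23] open={}
Step 3: reserve R2 A 7 -> on_hand[A=32 B=24 C=57 D=22 E=23] avail[A=25 B=24 C=57 D=22 E=23] open={R2}
Step 4: reserve R3 D 4 -> on_hand[A=32 B=24 C=57 D=22 E=23] avail[A=25 B=24 C=57 D=18 E=23] open={R2,R3}
Step 5: reserve R4 C 4 -> on_hand[A=32 B=24 C=57 D=22 E=23] avail[A=25 B=24 C=53 D=18 E=23] open={R2,R3,R4}
Step 6: cancel R3 -> on_hand[A=32 B=24 C=57 D=22 E=23] avail[A=25 B=24 C=53 D=22 E=23] open={R2,R4}
Step 7: commit R4 -> on_hand[A=32 B=24 C=53 D=22 E=23] avail[A=25 B=24 C=53 D=22 E=23] open={R2}
Step 8: commit R2 -> on_hand[A=25 B=24 C=53 D=22 E=23] avail[A=25 B=24 C=53 D=22 E=23] open={}
Step 9: reserve R5 A 8 -> on_hand[A=25 B=24 C=53 D=22 E=23] avail[A=17 B=24 C=53 D=22 E=23] open={R5}
Step 10: commit R5 -> on_hand[A=17 B=24 C=53 D=22 E=23] avail[A=17 B=24 C=53 D=22 E=23] open={}
Open reservations: [] -> 0

Answer: 0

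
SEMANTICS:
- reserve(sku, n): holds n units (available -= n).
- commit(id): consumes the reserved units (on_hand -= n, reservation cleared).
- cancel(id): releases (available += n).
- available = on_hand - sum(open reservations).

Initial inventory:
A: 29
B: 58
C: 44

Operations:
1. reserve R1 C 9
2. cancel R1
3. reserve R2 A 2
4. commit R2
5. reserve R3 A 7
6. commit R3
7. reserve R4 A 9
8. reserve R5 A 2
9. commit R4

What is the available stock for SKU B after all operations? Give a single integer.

Step 1: reserve R1 C 9 -> on_hand[A=29 B=58 C=44] avail[A=29 B=58 C=35] open={R1}
Step 2: cancel R1 -> on_hand[A=29 B=58 C=44] avail[A=29 B=58 C=44] open={}
Step 3: reserve R2 A 2 -> on_hand[A=29 B=58 C=44] avail[A=27 B=58 C=44] open={R2}
Step 4: commit R2 -> on_hand[A=27 B=58 C=44] avail[A=27 B=58 C=44] open={}
Step 5: reserve R3 A 7 -> on_hand[A=27 B=58 C=44] avail[A=20 B=58 C=44] open={R3}
Step 6: commit R3 -> on_hand[A=20 B=58 C=44] avail[A=20 B=58 C=44] open={}
Step 7: reserve R4 A 9 -> on_hand[A=20 B=58 C=44] avail[A=11 B=58 C=44] open={R4}
Step 8: reserve R5 A 2 -> on_hand[A=20 B=58 C=44] avail[A=9 B=58 C=44] open={R4,R5}
Step 9: commit R4 -> on_hand[A=11 B=58 C=44] avail[A=9 B=58 C=44] open={R5}
Final available[B] = 58

Answer: 58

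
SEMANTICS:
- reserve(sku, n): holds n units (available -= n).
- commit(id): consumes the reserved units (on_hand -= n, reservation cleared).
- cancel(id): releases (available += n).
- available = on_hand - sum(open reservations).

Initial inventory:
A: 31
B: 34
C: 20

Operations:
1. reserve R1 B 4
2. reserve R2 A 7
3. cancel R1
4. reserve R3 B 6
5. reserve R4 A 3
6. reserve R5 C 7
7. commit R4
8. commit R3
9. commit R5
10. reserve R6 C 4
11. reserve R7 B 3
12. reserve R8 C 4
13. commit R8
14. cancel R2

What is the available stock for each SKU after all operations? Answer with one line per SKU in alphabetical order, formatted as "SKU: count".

Answer: A: 28
B: 25
C: 5

Derivation:
Step 1: reserve R1 B 4 -> on_hand[A=31 B=34 C=20] avail[A=31 B=30 C=20] open={R1}
Step 2: reserve R2 A 7 -> on_hand[A=31 B=34 C=20] avail[A=24 B=30 C=20] open={R1,R2}
Step 3: cancel R1 -> on_hand[A=31 B=34 C=20] avail[A=24 B=34 C=20] open={R2}
Step 4: reserve R3 B 6 -> on_hand[A=31 B=34 C=20] avail[A=24 B=28 C=20] open={R2,R3}
Step 5: reserve R4 A 3 -> on_hand[A=31 B=34 C=20] avail[A=21 B=28 C=20] open={R2,R3,R4}
Step 6: reserve R5 C 7 -> on_hand[A=31 B=34 C=20] avail[A=21 B=28 C=13] open={R2,R3,R4,R5}
Step 7: commit R4 -> on_hand[A=28 B=34 C=20] avail[A=21 B=28 C=13] open={R2,R3,R5}
Step 8: commit R3 -> on_hand[A=28 B=28 C=20] avail[A=21 B=28 C=13] open={R2,R5}
Step 9: commit R5 -> on_hand[A=28 B=28 C=13] avail[A=21 B=28 C=13] open={R2}
Step 10: reserve R6 C 4 -> on_hand[A=28 B=28 C=13] avail[A=21 B=28 C=9] open={R2,R6}
Step 11: reserve R7 B 3 -> on_hand[A=28 B=28 C=13] avail[A=21 B=25 C=9] open={R2,R6,R7}
Step 12: reserve R8 C 4 -> on_hand[A=28 B=28 C=13] avail[A=21 B=25 C=5] open={R2,R6,R7,R8}
Step 13: commit R8 -> on_hand[A=28 B=28 C=9] avail[A=21 B=25 C=5] open={R2,R6,R7}
Step 14: cancel R2 -> on_hand[A=28 B=28 C=9] avail[A=28 B=25 C=5] open={R6,R7}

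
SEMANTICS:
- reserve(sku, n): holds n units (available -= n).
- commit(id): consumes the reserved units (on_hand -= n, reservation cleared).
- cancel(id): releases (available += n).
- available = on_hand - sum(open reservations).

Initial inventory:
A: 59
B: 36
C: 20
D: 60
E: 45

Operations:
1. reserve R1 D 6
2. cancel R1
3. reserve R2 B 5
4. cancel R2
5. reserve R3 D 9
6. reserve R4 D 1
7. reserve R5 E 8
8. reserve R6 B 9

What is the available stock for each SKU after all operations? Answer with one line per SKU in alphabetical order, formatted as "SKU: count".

Answer: A: 59
B: 27
C: 20
D: 50
E: 37

Derivation:
Step 1: reserve R1 D 6 -> on_hand[A=59 B=36 C=20 D=60 E=45] avail[A=59 B=36 C=20 D=54 E=45] open={R1}
Step 2: cancel R1 -> on_hand[A=59 B=36 C=20 D=60 E=45] avail[A=59 B=36 C=20 D=60 E=45] open={}
Step 3: reserve R2 B 5 -> on_hand[A=59 B=36 C=20 D=60 E=45] avail[A=59 B=31 C=20 D=60 E=45] open={R2}
Step 4: cancel R2 -> on_hand[A=59 B=36 C=20 D=60 E=45] avail[A=59 B=36 C=20 D=60 E=45] open={}
Step 5: reserve R3 D 9 -> on_hand[A=59 B=36 C=20 D=60 E=45] avail[A=59 B=36 C=20 D=51 E=45] open={R3}
Step 6: reserve R4 D 1 -> on_hand[A=59 B=36 C=20 D=60 E=45] avail[A=59 B=36 C=20 D=50 E=45] open={R3,R4}
Step 7: reserve R5 E 8 -> on_hand[A=59 B=36 C=20 D=60 E=45] avail[A=59 B=36 C=20 D=50 E=37] open={R3,R4,R5}
Step 8: reserve R6 B 9 -> on_hand[A=59 B=36 C=20 D=60 E=45] avail[A=59 B=27 C=20 D=50 E=37] open={R3,R4,R5,R6}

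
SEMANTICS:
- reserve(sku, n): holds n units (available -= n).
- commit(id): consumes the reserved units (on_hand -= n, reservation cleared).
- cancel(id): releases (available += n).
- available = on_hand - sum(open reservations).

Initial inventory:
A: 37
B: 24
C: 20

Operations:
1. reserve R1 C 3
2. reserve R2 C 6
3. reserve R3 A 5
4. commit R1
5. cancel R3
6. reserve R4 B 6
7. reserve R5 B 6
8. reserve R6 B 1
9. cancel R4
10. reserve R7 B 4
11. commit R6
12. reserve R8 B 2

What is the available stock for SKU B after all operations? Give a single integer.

Answer: 11

Derivation:
Step 1: reserve R1 C 3 -> on_hand[A=37 B=24 C=20] avail[A=37 B=24 C=17] open={R1}
Step 2: reserve R2 C 6 -> on_hand[A=37 B=24 C=20] avail[A=37 B=24 C=11] open={R1,R2}
Step 3: reserve R3 A 5 -> on_hand[A=37 B=24 C=20] avail[A=32 B=24 C=11] open={R1,R2,R3}
Step 4: commit R1 -> on_hand[A=37 B=24 C=17] avail[A=32 B=24 C=11] open={R2,R3}
Step 5: cancel R3 -> on_hand[A=37 B=24 C=17] avail[A=37 B=24 C=11] open={R2}
Step 6: reserve R4 B 6 -> on_hand[A=37 B=24 C=17] avail[A=37 B=18 C=11] open={R2,R4}
Step 7: reserve R5 B 6 -> on_hand[A=37 B=24 C=17] avail[A=37 B=12 C=11] open={R2,R4,R5}
Step 8: reserve R6 B 1 -> on_hand[A=37 B=24 C=17] avail[A=37 B=11 C=11] open={R2,R4,R5,R6}
Step 9: cancel R4 -> on_hand[A=37 B=24 C=17] avail[A=37 B=17 C=11] open={R2,R5,R6}
Step 10: reserve R7 B 4 -> on_hand[A=37 B=24 C=17] avail[A=37 B=13 C=11] open={R2,R5,R6,R7}
Step 11: commit R6 -> on_hand[A=37 B=23 C=17] avail[A=37 B=13 C=11] open={R2,R5,R7}
Step 12: reserve R8 B 2 -> on_hand[A=37 B=23 C=17] avail[A=37 B=11 C=11] open={R2,R5,R7,R8}
Final available[B] = 11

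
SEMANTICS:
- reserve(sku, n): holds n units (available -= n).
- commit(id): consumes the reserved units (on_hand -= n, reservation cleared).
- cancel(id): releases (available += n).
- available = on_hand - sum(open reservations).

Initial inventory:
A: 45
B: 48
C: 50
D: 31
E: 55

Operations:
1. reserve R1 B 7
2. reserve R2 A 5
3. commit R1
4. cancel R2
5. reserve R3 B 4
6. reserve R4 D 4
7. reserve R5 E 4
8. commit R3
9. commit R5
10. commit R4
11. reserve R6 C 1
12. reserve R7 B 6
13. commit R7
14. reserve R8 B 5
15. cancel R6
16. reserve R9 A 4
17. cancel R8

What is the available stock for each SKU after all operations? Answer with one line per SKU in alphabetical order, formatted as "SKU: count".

Answer: A: 41
B: 31
C: 50
D: 27
E: 51

Derivation:
Step 1: reserve R1 B 7 -> on_hand[A=45 B=48 C=50 D=31 E=55] avail[A=45 B=41 C=50 D=31 E=55] open={R1}
Step 2: reserve R2 A 5 -> on_hand[A=45 B=48 C=50 D=31 E=55] avail[A=40 B=41 C=50 D=31 E=55] open={R1,R2}
Step 3: commit R1 -> on_hand[A=45 B=41 C=50 D=31 E=55] avail[A=40 B=41 C=50 D=31 E=55] open={R2}
Step 4: cancel R2 -> on_hand[A=45 B=41 C=50 D=31 E=55] avail[A=45 B=41 C=50 D=31 E=55] open={}
Step 5: reserve R3 B 4 -> on_hand[A=45 B=41 C=50 D=31 E=55] avail[A=45 B=37 C=50 D=31 E=55] open={R3}
Step 6: reserve R4 D 4 -> on_hand[A=45 B=41 C=50 D=31 E=55] avail[A=45 B=37 C=50 D=27 E=55] open={R3,R4}
Step 7: reserve R5 E 4 -> on_hand[A=45 B=41 C=50 D=31 E=55] avail[A=45 B=37 C=50 D=27 E=51] open={R3,R4,R5}
Step 8: commit R3 -> on_hand[A=45 B=37 C=50 D=31 E=55] avail[A=45 B=37 C=50 D=27 E=51] open={R4,R5}
Step 9: commit R5 -> on_hand[A=45 B=37 C=50 D=31 E=51] avail[A=45 B=37 C=50 D=27 E=51] open={R4}
Step 10: commit R4 -> on_hand[A=45 B=37 C=50 D=27 E=51] avail[A=45 B=37 C=50 D=27 E=51] open={}
Step 11: reserve R6 C 1 -> on_hand[A=45 B=37 C=50 D=27 E=51] avail[A=45 B=37 C=49 D=27 E=51] open={R6}
Step 12: reserve R7 B 6 -> on_hand[A=45 B=37 C=50 D=27 E=51] avail[A=45 B=31 C=49 D=27 E=51] open={R6,R7}
Step 13: commit R7 -> on_hand[A=45 B=31 C=50 D=27 E=51] avail[A=45 B=31 C=49 D=27 E=51] open={R6}
Step 14: reserve R8 B 5 -> on_hand[A=45 B=31 C=50 D=27 E=51] avail[A=45 B=26 C=49 D=27 E=51] open={R6,R8}
Step 15: cancel R6 -> on_hand[A=45 B=31 C=50 D=27 E=51] avail[A=45 B=26 C=50 D=27 E=51] open={R8}
Step 16: reserve R9 A 4 -> on_hand[A=45 B=31 C=50 D=27 E=51] avail[A=41 B=26 C=50 D=27 E=51] open={R8,R9}
Step 17: cancel R8 -> on_hand[A=45 B=31 C=50 D=27 E=51] avail[A=41 B=31 C=50 D=27 E=51] open={R9}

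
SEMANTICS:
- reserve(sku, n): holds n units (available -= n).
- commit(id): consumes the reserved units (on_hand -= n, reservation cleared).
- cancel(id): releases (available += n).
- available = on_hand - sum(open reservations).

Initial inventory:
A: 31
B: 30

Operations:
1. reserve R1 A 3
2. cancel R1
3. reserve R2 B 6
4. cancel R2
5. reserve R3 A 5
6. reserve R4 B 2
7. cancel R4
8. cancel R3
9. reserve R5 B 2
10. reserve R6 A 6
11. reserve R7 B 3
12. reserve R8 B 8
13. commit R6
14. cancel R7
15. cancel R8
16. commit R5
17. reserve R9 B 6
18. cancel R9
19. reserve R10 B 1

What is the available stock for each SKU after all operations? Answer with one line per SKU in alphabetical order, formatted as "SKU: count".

Step 1: reserve R1 A 3 -> on_hand[A=31 B=30] avail[A=28 B=30] open={R1}
Step 2: cancel R1 -> on_hand[A=31 B=30] avail[A=31 B=30] open={}
Step 3: reserve R2 B 6 -> on_hand[A=31 B=30] avail[A=31 B=24] open={R2}
Step 4: cancel R2 -> on_hand[A=31 B=30] avail[A=31 B=30] open={}
Step 5: reserve R3 A 5 -> on_hand[A=31 B=30] avail[A=26 B=30] open={R3}
Step 6: reserve R4 B 2 -> on_hand[A=31 B=30] avail[A=26 B=28] open={R3,R4}
Step 7: cancel R4 -> on_hand[A=31 B=30] avail[A=26 B=30] open={R3}
Step 8: cancel R3 -> on_hand[A=31 B=30] avail[A=31 B=30] open={}
Step 9: reserve R5 B 2 -> on_hand[A=31 B=30] avail[A=31 B=28] open={R5}
Step 10: reserve R6 A 6 -> on_hand[A=31 B=30] avail[A=25 B=28] open={R5,R6}
Step 11: reserve R7 B 3 -> on_hand[A=31 B=30] avail[A=25 B=25] open={R5,R6,R7}
Step 12: reserve R8 B 8 -> on_hand[A=31 B=30] avail[A=25 B=17] open={R5,R6,R7,R8}
Step 13: commit R6 -> on_hand[A=25 B=30] avail[A=25 B=17] open={R5,R7,R8}
Step 14: cancel R7 -> on_hand[A=25 B=30] avail[A=25 B=20] open={R5,R8}
Step 15: cancel R8 -> on_hand[A=25 B=30] avail[A=25 B=28] open={R5}
Step 16: commit R5 -> on_hand[A=25 B=28] avail[A=25 B=28] open={}
Step 17: reserve R9 B 6 -> on_hand[A=25 B=28] avail[A=25 B=22] open={R9}
Step 18: cancel R9 -> on_hand[A=25 B=28] avail[A=25 B=28] open={}
Step 19: reserve R10 B 1 -> on_hand[A=25 B=28] avail[A=25 B=27] open={R10}

Answer: A: 25
B: 27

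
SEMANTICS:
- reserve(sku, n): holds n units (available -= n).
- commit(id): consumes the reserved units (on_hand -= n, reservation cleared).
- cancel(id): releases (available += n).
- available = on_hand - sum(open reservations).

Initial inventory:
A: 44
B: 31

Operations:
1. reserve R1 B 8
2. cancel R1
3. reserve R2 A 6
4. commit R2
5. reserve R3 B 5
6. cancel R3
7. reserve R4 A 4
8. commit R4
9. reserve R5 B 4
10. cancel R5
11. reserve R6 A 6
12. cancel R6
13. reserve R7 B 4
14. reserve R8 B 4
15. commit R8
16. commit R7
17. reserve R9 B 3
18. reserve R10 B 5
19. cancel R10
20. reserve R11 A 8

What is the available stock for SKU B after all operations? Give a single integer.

Step 1: reserve R1 B 8 -> on_hand[A=44 B=31] avail[A=44 B=23] open={R1}
Step 2: cancel R1 -> on_hand[A=44 B=31] avail[A=44 B=31] open={}
Step 3: reserve R2 A 6 -> on_hand[A=44 B=31] avail[A=38 B=31] open={R2}
Step 4: commit R2 -> on_hand[A=38 B=31] avail[A=38 B=31] open={}
Step 5: reserve R3 B 5 -> on_hand[A=38 B=31] avail[A=38 B=26] open={R3}
Step 6: cancel R3 -> on_hand[A=38 B=31] avail[A=38 B=31] open={}
Step 7: reserve R4 A 4 -> on_hand[A=38 B=31] avail[A=34 B=31] open={R4}
Step 8: commit R4 -> on_hand[A=34 B=31] avail[A=34 B=31] open={}
Step 9: reserve R5 B 4 -> on_hand[A=34 B=31] avail[A=34 B=27] open={R5}
Step 10: cancel R5 -> on_hand[A=34 B=31] avail[A=34 B=31] open={}
Step 11: reserve R6 A 6 -> on_hand[A=34 B=31] avail[A=28 B=31] open={R6}
Step 12: cancel R6 -> on_hand[A=34 B=31] avail[A=34 B=31] open={}
Step 13: reserve R7 B 4 -> on_hand[A=34 B=31] avail[A=34 B=27] open={R7}
Step 14: reserve R8 B 4 -> on_hand[A=34 B=31] avail[A=34 B=23] open={R7,R8}
Step 15: commit R8 -> on_hand[A=34 B=27] avail[A=34 B=23] open={R7}
Step 16: commit R7 -> on_hand[A=34 B=23] avail[A=34 B=23] open={}
Step 17: reserve R9 B 3 -> on_hand[A=34 B=23] avail[A=34 B=20] open={R9}
Step 18: reserve R10 B 5 -> on_hand[A=34 B=23] avail[A=34 B=15] open={R10,R9}
Step 19: cancel R10 -> on_hand[A=34 B=23] avail[A=34 B=20] open={R9}
Step 20: reserve R11 A 8 -> on_hand[A=34 B=23] avail[A=26 B=20] open={R11,R9}
Final available[B] = 20

Answer: 20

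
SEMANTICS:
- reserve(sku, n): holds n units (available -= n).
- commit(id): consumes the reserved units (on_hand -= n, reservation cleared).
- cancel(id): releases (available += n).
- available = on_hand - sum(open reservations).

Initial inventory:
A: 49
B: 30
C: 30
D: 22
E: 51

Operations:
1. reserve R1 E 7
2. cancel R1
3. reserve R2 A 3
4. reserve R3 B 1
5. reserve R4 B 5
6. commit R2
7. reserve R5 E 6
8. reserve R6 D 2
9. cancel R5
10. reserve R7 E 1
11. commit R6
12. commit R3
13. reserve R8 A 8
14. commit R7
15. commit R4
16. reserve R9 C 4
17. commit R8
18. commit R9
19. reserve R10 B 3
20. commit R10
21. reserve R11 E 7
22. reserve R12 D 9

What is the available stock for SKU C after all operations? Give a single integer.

Step 1: reserve R1 E 7 -> on_hand[A=49 B=30 C=30 D=22 E=51] avail[A=49 B=30 C=30 D=22 E=44] open={R1}
Step 2: cancel R1 -> on_hand[A=49 B=30 C=30 D=22 E=51] avail[A=49 B=30 C=30 D=22 E=51] open={}
Step 3: reserve R2 A 3 -> on_hand[A=49 B=30 C=30 D=22 E=51] avail[A=46 B=30 C=30 D=22 E=51] open={R2}
Step 4: reserve R3 B 1 -> on_hand[A=49 B=30 C=30 D=22 E=51] avail[A=46 B=29 C=30 D=22 E=51] open={R2,R3}
Step 5: reserve R4 B 5 -> on_hand[A=49 B=30 C=30 D=22 E=51] avail[A=46 B=24 C=30 D=22 E=51] open={R2,R3,R4}
Step 6: commit R2 -> on_hand[A=46 B=30 C=30 D=22 E=51] avail[A=46 B=24 C=30 D=22 E=51] open={R3,R4}
Step 7: reserve R5 E 6 -> on_hand[A=46 B=30 C=30 D=22 E=51] avail[A=46 B=24 C=30 D=22 E=45] open={R3,R4,R5}
Step 8: reserve R6 D 2 -> on_hand[A=46 B=30 C=30 D=22 E=51] avail[A=46 B=24 C=30 D=20 E=45] open={R3,R4,R5,R6}
Step 9: cancel R5 -> on_hand[A=46 B=30 C=30 D=22 E=51] avail[A=46 B=24 C=30 D=20 E=51] open={R3,R4,R6}
Step 10: reserve R7 E 1 -> on_hand[A=46 B=30 C=30 D=22 E=51] avail[A=46 B=24 C=30 D=20 E=50] open={R3,R4,R6,R7}
Step 11: commit R6 -> on_hand[A=46 B=30 C=30 D=20 E=51] avail[A=46 B=24 C=30 D=20 E=50] open={R3,R4,R7}
Step 12: commit R3 -> on_hand[A=46 B=29 C=30 D=20 E=51] avail[A=46 B=24 C=30 D=20 E=50] open={R4,R7}
Step 13: reserve R8 A 8 -> on_hand[A=46 B=29 C=30 D=20 E=51] avail[A=38 B=24 C=30 D=20 E=50] open={R4,R7,R8}
Step 14: commit R7 -> on_hand[A=46 B=29 C=30 D=20 E=50] avail[A=38 B=24 C=30 D=20 E=50] open={R4,R8}
Step 15: commit R4 -> on_hand[A=46 B=24 C=30 D=20 E=50] avail[A=38 B=24 C=30 D=20 E=50] open={R8}
Step 16: reserve R9 C 4 -> on_hand[A=46 B=24 C=30 D=20 E=50] avail[A=38 B=24 C=26 D=20 E=50] open={R8,R9}
Step 17: commit R8 -> on_hand[A=38 B=24 C=30 D=20 E=50] avail[A=38 B=24 C=26 D=20 E=50] open={R9}
Step 18: commit R9 -> on_hand[A=38 B=24 C=26 D=20 E=50] avail[A=38 B=24 C=26 D=20 E=50] open={}
Step 19: reserve R10 B 3 -> on_hand[A=38 B=24 C=26 D=20 E=50] avail[A=38 B=21 C=26 D=20 E=50] open={R10}
Step 20: commit R10 -> on_hand[A=38 B=21 C=26 D=20 E=50] avail[A=38 B=21 C=26 D=20 E=50] open={}
Step 21: reserve R11 E 7 -> on_hand[A=38 B=21 C=26 D=20 E=50] avail[A=38 B=21 C=26 D=20 E=43] open={R11}
Step 22: reserve R12 D 9 -> on_hand[A=38 B=21 C=26 D=20 E=50] avail[A=38 B=21 C=26 D=11 E=43] open={R11,R12}
Final available[C] = 26

Answer: 26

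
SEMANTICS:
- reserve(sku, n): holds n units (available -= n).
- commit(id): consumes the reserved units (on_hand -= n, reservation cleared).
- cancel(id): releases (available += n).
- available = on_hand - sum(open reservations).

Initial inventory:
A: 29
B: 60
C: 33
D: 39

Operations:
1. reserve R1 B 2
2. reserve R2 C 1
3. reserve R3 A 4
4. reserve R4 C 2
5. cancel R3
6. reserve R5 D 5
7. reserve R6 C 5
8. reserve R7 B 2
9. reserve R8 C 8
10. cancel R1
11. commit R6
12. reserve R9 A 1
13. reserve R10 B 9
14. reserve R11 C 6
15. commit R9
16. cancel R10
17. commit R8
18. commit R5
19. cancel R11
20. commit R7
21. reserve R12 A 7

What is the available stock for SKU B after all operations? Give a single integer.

Step 1: reserve R1 B 2 -> on_hand[A=29 B=60 C=33 D=39] avail[A=29 B=58 C=33 D=39] open={R1}
Step 2: reserve R2 C 1 -> on_hand[A=29 B=60 C=33 D=39] avail[A=29 B=58 C=32 D=39] open={R1,R2}
Step 3: reserve R3 A 4 -> on_hand[A=29 B=60 C=33 D=39] avail[A=25 B=58 C=32 D=39] open={R1,R2,R3}
Step 4: reserve R4 C 2 -> on_hand[A=29 B=60 C=33 D=39] avail[A=25 B=58 C=30 D=39] open={R1,R2,R3,R4}
Step 5: cancel R3 -> on_hand[A=29 B=60 C=33 D=39] avail[A=29 B=58 C=30 D=39] open={R1,R2,R4}
Step 6: reserve R5 D 5 -> on_hand[A=29 B=60 C=33 D=39] avail[A=29 B=58 C=30 D=34] open={R1,R2,R4,R5}
Step 7: reserve R6 C 5 -> on_hand[A=29 B=60 C=33 D=39] avail[A=29 B=58 C=25 D=34] open={R1,R2,R4,R5,R6}
Step 8: reserve R7 B 2 -> on_hand[A=29 B=60 C=33 D=39] avail[A=29 B=56 C=25 D=34] open={R1,R2,R4,R5,R6,R7}
Step 9: reserve R8 C 8 -> on_hand[A=29 B=60 C=33 D=39] avail[A=29 B=56 C=17 D=34] open={R1,R2,R4,R5,R6,R7,R8}
Step 10: cancel R1 -> on_hand[A=29 B=60 C=33 D=39] avail[A=29 B=58 C=17 D=34] open={R2,R4,R5,R6,R7,R8}
Step 11: commit R6 -> on_hand[A=29 B=60 C=28 D=39] avail[A=29 B=58 C=17 D=34] open={R2,R4,R5,R7,R8}
Step 12: reserve R9 A 1 -> on_hand[A=29 B=60 C=28 D=39] avail[A=28 B=58 C=17 D=34] open={R2,R4,R5,R7,R8,R9}
Step 13: reserve R10 B 9 -> on_hand[A=29 B=60 C=28 D=39] avail[A=28 B=49 C=17 D=34] open={R10,R2,R4,R5,R7,R8,R9}
Step 14: reserve R11 C 6 -> on_hand[A=29 B=60 C=28 D=39] avail[A=28 B=49 C=11 D=34] open={R10,R11,R2,R4,R5,R7,R8,R9}
Step 15: commit R9 -> on_hand[A=28 B=60 C=28 D=39] avail[A=28 B=49 C=11 D=34] open={R10,R11,R2,R4,R5,R7,R8}
Step 16: cancel R10 -> on_hand[A=28 B=60 C=28 D=39] avail[A=28 B=58 C=11 D=34] open={R11,R2,R4,R5,R7,R8}
Step 17: commit R8 -> on_hand[A=28 B=60 C=20 D=39] avail[A=28 B=58 C=11 D=34] open={R11,R2,R4,R5,R7}
Step 18: commit R5 -> on_hand[A=28 B=60 C=20 D=34] avail[A=28 B=58 C=11 D=34] open={R11,R2,R4,R7}
Step 19: cancel R11 -> on_hand[A=28 B=60 C=20 D=34] avail[A=28 B=58 C=17 D=34] open={R2,R4,R7}
Step 20: commit R7 -> on_hand[A=28 B=58 C=20 D=34] avail[A=28 B=58 C=17 D=34] open={R2,R4}
Step 21: reserve R12 A 7 -> on_hand[A=28 B=58 C=20 D=34] avail[A=21 B=58 C=17 D=34] open={R12,R2,R4}
Final available[B] = 58

Answer: 58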